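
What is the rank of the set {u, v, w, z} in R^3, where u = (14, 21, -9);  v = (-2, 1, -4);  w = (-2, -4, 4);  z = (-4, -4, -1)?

Put the 3×4 matrix [u|v|w|z] into echelon form.
The echelon form has 3 nonzero rows, so the rank is 3.
(With 4 elements in a 3-dimensional space the rank is at most 3.)

rank 3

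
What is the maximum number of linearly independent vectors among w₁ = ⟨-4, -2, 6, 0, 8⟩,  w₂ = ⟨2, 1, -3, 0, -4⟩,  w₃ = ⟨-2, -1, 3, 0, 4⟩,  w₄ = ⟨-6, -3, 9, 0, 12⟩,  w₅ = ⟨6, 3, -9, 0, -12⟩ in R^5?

Put the 5×5 matrix [w₁|w₂|w₃|w₄|w₅] into echelon form.
Reduction leaves 1 leading entry, giving rank 1.

1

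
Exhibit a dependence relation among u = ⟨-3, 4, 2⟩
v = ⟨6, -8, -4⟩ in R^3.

Write the vectors as columns of a matrix and find a nonzero vector in its null space.
A generator of the null space is (2, 1).

2u + v = 0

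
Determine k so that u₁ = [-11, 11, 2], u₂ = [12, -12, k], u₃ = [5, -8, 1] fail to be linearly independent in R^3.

The set is linearly dependent precisely when det[u₁; u₂; u₃] = 0.
Expanding, det = -33*k - 72.
Solving -33*k - 72 = 0 yields k = -24/11.

k = -24/11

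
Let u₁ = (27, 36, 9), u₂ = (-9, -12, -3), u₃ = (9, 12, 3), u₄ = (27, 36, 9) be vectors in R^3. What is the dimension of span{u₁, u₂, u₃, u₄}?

Form the matrix with u₁, u₂, u₃, u₄ as columns and reduce.
The echelon form has 1 nonzero row, so the rank is 1.
(With 4 elements in a 3-dimensional space the rank is at most 3.)

1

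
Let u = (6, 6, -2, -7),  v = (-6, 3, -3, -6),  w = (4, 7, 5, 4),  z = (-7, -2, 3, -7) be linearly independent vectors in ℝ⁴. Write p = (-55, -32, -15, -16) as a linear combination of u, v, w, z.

p = -3u + 3v - 3w + z

Since u, v, w, z are independent, the coefficients expressing p are uniquely determined by a linear system.
Back-substitution yields (c₁, …, c₄) = (-3, 3, -3, 1).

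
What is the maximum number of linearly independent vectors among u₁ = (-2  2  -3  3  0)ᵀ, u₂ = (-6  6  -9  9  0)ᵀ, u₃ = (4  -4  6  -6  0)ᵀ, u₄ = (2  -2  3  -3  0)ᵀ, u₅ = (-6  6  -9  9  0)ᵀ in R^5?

1

Put the 5×5 matrix [u₁|u₂|u₃|u₄|u₅] into echelon form.
Reduction leaves 1 leading entry, giving rank 1.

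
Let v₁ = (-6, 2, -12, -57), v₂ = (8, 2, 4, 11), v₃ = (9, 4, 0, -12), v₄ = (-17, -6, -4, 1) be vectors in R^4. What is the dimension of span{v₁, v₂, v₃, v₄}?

dim = 2

Form the matrix with v₁, v₂, v₃, v₄ as columns and reduce.
Reduction leaves 2 leading entries, giving rank 2.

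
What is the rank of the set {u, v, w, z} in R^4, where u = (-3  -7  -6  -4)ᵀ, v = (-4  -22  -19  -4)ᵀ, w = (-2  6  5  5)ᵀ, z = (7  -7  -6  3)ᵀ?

rank 3

Row-reduce the 4×4 matrix with these as rows.
The echelon form has 3 nonzero rows, so the rank is 3.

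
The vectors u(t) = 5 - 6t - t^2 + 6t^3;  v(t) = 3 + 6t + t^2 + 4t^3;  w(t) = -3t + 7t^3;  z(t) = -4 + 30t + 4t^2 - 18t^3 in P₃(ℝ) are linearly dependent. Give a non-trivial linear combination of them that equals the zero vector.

2u - 2v + 2w + z = 0

Take coordinates with respect to {1, t, …, t^3}.
Row-reduce the matrix with u, v, w, z as columns; the null space gives the coefficients.
A generator of the null space is (2, -2, 2, 1).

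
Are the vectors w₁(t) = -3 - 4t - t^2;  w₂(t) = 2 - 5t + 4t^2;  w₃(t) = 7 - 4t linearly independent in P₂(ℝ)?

linearly independent

Take coordinates with respect to the standard basis {1, t, t^2}.
The matrix [w₁|w₂|w₃] has determinant -187.
A nonzero determinant means the columns are linearly independent.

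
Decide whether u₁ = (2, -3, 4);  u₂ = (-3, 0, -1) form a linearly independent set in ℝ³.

Row-reduce the matrix whose columns are u₁, u₂.
The reduction yields 2 nonzero rows, so the rank is 2.
Since rank = 2 (the number of vectors), the set is linearly independent.

linearly independent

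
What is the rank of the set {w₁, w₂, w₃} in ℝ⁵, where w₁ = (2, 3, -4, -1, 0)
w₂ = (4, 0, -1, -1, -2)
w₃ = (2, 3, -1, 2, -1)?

Form the matrix with w₁, w₂, w₃ as columns and reduce.
Exactly 3 pivots survive; hence the rank is 3.

rank 3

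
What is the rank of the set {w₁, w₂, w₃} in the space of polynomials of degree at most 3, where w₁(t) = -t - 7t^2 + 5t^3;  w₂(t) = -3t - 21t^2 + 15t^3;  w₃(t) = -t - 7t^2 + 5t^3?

rank 1

Use coordinates relative to {1, t, …, t^3}.
Form the matrix with w₁, w₂, w₃ as columns and reduce.
Reduction leaves 1 leading entry, giving rank 1.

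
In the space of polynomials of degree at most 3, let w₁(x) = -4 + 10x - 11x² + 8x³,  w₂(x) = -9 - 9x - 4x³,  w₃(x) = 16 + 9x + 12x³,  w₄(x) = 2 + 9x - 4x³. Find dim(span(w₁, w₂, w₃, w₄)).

3

Pass to coordinate vectors with respect to the basis {1, x, …, x³}.
Form the matrix with w₁, w₂, w₃, w₄ as columns and reduce.
Exactly 3 pivots survive; hence the rank is 3.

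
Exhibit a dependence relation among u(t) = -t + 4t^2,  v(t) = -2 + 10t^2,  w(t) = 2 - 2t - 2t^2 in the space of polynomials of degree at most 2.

2u - v - w = 0

Pass to coordinate vectors relative to the basis {1, t, t^2}.
Row-reduce the matrix with u, v, w as columns; the null space gives the coefficients.
The free variable yields coefficients (2, -1, -1) (any nonzero multiple also works).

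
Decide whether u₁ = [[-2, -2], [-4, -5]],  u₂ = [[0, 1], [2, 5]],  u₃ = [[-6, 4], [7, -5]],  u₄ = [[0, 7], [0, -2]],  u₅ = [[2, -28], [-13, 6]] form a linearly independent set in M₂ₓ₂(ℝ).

linearly dependent

Take coordinates with respect to the standard basis {E₁₁, E₁₂, E₂₁, E₂₂}.
There are 5 vectors in a 4-dimensional space, so they cannot be linearly independent.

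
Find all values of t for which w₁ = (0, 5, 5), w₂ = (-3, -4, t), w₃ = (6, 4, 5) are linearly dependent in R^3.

Place the vectors as rows of a 3×3 matrix; dependence ⇔ determinant zero.
Expanding, det = 30*t + 135.
Solving 30*t + 135 = 0 yields t = -9/2.

t = -9/2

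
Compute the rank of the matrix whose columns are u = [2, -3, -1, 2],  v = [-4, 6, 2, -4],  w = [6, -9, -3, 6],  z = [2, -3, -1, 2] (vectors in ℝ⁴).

Put the 4×4 matrix [u|v|w|z] into echelon form.
There is 1 pivot column, so rank = 1.

1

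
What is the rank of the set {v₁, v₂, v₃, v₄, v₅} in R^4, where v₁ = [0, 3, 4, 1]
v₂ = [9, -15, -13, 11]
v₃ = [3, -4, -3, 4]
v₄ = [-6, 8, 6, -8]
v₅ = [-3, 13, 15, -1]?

Apply Gaussian elimination to the matrix whose rows are v₁, v₂, v₃, v₄, v₅.
There are 2 pivot columns, so rank = 2.
(With 5 elements in a 4-dimensional space the rank is at most 4.)

2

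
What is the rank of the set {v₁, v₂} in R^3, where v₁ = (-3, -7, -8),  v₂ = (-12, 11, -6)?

Apply Gaussian elimination to the matrix whose rows are v₁, v₂.
Reduction leaves 2 leading entries, giving rank 2.

2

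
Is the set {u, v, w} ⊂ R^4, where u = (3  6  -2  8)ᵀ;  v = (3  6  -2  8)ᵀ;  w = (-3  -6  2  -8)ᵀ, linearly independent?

Place the vectors as rows of a 3×4 matrix and reduce to echelon form.
The reduction yields 1 nonzero row, so the rank is 1.
Since rank 1 < 3, the set is linearly dependent.

linearly dependent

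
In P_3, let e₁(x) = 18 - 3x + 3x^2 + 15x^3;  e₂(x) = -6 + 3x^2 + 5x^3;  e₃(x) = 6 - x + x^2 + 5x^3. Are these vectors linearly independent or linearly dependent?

linearly dependent

Take coordinates with respect to the standard basis {1, x, …, x^3}.
One vector is a scalar multiple of another, so the set is dependent.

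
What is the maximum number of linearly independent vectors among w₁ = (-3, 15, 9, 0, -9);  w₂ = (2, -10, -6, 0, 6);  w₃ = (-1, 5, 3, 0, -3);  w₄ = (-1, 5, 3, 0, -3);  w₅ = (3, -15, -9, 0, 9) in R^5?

1

Row-reduce the 5×5 matrix with these as rows.
There is 1 pivot column, so rank = 1.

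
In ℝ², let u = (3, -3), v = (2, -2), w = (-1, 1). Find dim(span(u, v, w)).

Apply Gaussian elimination to the matrix whose rows are u, v, w.
Exactly 1 pivot survives; hence the rank is 1.
(With 3 elements in a 2-dimensional space the rank is at most 2.)

dim = 1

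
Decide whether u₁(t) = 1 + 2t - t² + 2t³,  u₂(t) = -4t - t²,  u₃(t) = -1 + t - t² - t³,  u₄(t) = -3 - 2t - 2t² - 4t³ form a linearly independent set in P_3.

Write each element as a coordinate vector in ℝ⁴ using {1, t, …, t³}.
Place the vectors as rows of a 4×4 matrix and reduce to echelon form.
The reduction yields 4 nonzero rows, so the rank is 4.
Since rank = 4 (the number of vectors), the set is linearly independent.

linearly independent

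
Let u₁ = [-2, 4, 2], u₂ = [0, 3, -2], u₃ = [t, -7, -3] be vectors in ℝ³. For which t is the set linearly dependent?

t = 23/7

Dependence holds iff the 3×3 matrix [u₁ u₂ u₃] is singular.
The determinant works out to 46 - 14*t.
This vanishes exactly when t = 23/7.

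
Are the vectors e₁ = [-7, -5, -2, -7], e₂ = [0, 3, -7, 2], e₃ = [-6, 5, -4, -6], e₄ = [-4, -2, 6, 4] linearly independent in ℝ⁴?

linearly independent

The matrix [e₁|e₂|e₃|e₄] has determinant -4212.
A nonzero determinant means the columns are linearly independent.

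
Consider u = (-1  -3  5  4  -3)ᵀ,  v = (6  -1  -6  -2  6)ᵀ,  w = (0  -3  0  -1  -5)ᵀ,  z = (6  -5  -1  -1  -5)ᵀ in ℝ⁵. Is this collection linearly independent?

linearly independent

Row-reduce the matrix whose columns are u, v, w, z.
The reduction yields 4 nonzero rows, so the rank is 4.
Since rank = 4 (the number of vectors), the set is linearly independent.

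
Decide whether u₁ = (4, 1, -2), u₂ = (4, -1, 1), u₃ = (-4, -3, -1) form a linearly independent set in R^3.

Form the 3×3 matrix with these as columns; its determinant is 48.
A nonzero determinant means the columns are linearly independent.

linearly independent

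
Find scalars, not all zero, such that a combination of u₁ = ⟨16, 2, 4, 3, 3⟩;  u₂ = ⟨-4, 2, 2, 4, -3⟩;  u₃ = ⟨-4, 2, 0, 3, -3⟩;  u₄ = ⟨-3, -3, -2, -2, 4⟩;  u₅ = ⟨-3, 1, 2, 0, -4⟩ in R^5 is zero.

Row-reduce the matrix with u₁, u₂, u₃, u₄, u₅ as columns; the null space gives the coefficients.
One solution (up to scaling) is (1, -2, 3, 2, 2).

u₁ - 2u₂ + 3u₃ + 2u₄ + 2u₅ = 0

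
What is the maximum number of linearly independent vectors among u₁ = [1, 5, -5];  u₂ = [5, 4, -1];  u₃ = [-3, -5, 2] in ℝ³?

Apply Gaussian elimination to the matrix whose rows are u₁, u₂, u₃.
Reduction leaves 3 leading entries, giving rank 3.

3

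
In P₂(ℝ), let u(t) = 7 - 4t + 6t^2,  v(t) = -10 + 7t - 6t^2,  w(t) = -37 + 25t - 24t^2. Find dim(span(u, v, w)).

Use coordinates relative to {1, t, t^2}.
Row-reduce the 3×3 matrix with these as rows.
There are 2 pivot columns, so rank = 2.

dim = 2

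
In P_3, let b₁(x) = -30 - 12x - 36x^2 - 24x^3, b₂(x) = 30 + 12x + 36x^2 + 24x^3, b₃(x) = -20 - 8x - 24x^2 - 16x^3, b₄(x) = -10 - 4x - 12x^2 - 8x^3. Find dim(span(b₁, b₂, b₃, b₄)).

1

Represent each element by its coordinate vector in ℝ⁴.
Put the 4×4 matrix [b₁|b₂|b₃|b₄] into echelon form.
The echelon form has 1 nonzero row, so the rank is 1.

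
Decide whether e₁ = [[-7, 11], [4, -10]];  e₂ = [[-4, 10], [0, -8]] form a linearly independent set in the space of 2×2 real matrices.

Take coordinates with respect to the standard basis {E₁₁, E₁₂, E₂₁, E₂₂}.
Place the vectors as rows of a 2×4 matrix and reduce to echelon form.
The reduction yields 2 nonzero rows, so the rank is 2.
Since rank = 2 (the number of vectors), the set is linearly independent.

linearly independent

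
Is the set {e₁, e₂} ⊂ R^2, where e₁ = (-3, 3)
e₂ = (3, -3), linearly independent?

Place the vectors as rows of a 2×2 matrix and reduce to echelon form.
The reduction yields 1 nonzero row, so the rank is 1.
Since rank 1 < 2, the set is linearly dependent.

linearly dependent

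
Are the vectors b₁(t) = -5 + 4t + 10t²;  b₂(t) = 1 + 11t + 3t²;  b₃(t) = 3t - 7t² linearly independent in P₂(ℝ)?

linearly independent

Take coordinates with respect to the standard basis {1, t, t²}.
Row-reduce the matrix whose columns are b₁, b₂, b₃.
The reduction yields 3 nonzero rows, so the rank is 3.
Since rank = 3 (the number of vectors), the set is linearly independent.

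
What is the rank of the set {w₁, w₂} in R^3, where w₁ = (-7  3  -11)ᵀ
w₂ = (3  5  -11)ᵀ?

Form the matrix with w₁, w₂ as columns and reduce.
Reduction leaves 2 leading entries, giving rank 2.

rank 2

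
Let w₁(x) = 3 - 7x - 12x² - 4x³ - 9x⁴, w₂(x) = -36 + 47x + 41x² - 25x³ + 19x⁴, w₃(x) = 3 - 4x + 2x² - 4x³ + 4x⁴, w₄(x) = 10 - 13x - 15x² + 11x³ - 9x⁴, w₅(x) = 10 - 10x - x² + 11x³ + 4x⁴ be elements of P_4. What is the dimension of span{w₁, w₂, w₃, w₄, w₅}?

3

Represent each element by its coordinate vector in ℝ⁵.
Apply Gaussian elimination to the matrix whose rows are w₁, w₂, w₃, w₄, w₅.
There are 3 pivot columns, so rank = 3.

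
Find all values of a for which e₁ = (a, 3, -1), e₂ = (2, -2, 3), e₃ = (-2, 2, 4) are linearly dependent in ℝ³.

Dependence holds iff the 3×3 matrix [e₁ e₂ e₃] is singular.
Cofactor expansion gives det = -14*a - 42.
This vanishes exactly when a = -3.

a = -3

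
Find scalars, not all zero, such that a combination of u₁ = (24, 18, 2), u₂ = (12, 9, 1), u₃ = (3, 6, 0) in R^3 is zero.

Solve the homogeneous system with u₁, u₂, u₃ as columns by row-reducing the coefficient matrix.
A generator of the null space is (1, -2, 0).

u₁ - 2u₂ = 0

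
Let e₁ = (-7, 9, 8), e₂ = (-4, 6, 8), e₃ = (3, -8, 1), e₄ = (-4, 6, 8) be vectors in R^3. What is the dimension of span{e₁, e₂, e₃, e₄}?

Apply Gaussian elimination to the matrix whose rows are e₁, e₂, e₃, e₄.
There are 3 pivot columns, so rank = 3.
(With 4 elements in a 3-dimensional space the rank is at most 3.)

dim = 3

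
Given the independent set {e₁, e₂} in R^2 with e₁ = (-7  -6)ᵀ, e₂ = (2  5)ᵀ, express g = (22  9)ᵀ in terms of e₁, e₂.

g = -4e₁ - 3e₂

Set up the augmented matrix [e₁ | e₂ | g] and row-reduce.
The system has the unique solution (a₁, a₂) = (-4, -3).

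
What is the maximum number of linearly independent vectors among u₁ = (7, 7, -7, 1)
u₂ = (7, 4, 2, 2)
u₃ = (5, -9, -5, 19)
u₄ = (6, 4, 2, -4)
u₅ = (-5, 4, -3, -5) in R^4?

Form the matrix with u₁, u₂, u₃, u₄, u₅ as columns and reduce.
There are 4 pivot columns, so rank = 4.
(With 5 elements in a 4-dimensional space the rank is at most 4.)

4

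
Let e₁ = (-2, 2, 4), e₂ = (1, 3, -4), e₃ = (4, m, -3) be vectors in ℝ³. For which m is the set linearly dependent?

The vectors are dependent exactly when the determinant of the matrix with rows e₁, e₂, e₃ vanishes.
Cofactor expansion gives det = -4*m - 56.
Setting this to zero gives m = -14.

m = -14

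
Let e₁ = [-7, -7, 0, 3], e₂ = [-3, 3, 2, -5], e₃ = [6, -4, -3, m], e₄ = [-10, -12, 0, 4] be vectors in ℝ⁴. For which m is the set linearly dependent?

Place the vectors as rows of a 4×4 matrix; dependence ⇔ determinant zero.
The determinant works out to 28*m - 188.
Solving 28*m - 188 = 0 yields m = 47/7.

m = 47/7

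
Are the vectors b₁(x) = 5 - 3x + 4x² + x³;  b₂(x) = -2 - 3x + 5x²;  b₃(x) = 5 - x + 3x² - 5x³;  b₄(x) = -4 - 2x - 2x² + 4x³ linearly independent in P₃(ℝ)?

Write each element as a coordinate vector in ℝ⁴ using {1, x, …, x³}.
The matrix [b₁|b₂|b₃|b₄] has determinant 500.
A nonzero determinant means the columns are linearly independent.

linearly independent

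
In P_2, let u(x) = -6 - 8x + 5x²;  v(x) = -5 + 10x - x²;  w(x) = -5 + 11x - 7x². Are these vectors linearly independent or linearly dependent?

Take coordinates with respect to the standard basis {1, x, x²}.
Form the 3×3 matrix with these as columns; its determinant is 569.
A nonzero determinant means the columns are linearly independent.

linearly independent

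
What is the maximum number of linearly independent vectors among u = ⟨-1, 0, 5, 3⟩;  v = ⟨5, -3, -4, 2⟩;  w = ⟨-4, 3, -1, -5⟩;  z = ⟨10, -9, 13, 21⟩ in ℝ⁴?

Row-reduce the 4×4 matrix with these as rows.
Exactly 2 pivots survive; hence the rank is 2.

2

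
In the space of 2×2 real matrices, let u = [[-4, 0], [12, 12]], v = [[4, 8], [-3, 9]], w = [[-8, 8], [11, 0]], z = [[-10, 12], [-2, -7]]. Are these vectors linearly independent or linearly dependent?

Write each element as a coordinate vector in ℝ⁴ using {E₁₁, E₁₂, E₂₁, E₂₂}.
Row-reduce the matrix whose columns are u, v, w, z.
The reduction yields 4 nonzero rows, so the rank is 4.
Since rank = 4 (the number of vectors), the set is linearly independent.

linearly independent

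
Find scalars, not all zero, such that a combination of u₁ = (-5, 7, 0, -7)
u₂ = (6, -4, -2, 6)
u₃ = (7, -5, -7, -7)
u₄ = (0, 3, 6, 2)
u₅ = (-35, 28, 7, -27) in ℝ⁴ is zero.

2u₁ - 3u₂ - u₃ - u₄ - u₅ = 0

Write the vectors as columns of a matrix and find a nonzero vector in its null space.
The free variable yields coefficients (2, -3, -1, -1, -1) (any nonzero multiple also works).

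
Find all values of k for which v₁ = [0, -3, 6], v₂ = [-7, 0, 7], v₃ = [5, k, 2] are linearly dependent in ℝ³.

k = -7/2

The vectors are dependent exactly when the determinant of the matrix with rows v₁, v₂, v₃ vanishes.
The determinant works out to -42*k - 147.
Solving -42*k - 147 = 0 yields k = -7/2.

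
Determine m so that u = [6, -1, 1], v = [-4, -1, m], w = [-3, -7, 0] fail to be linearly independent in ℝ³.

The vectors are dependent exactly when the determinant of the matrix with rows u, v, w vanishes.
Expanding, det = 45*m + 25.
Setting this to zero gives m = -5/9.

m = -5/9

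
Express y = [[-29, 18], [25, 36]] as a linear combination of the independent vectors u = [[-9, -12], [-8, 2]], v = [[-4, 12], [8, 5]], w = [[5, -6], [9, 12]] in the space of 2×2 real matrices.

Identify each element with its coordinate vector in ℝ⁴ via {E₁₁, E₁₂, E₂₁, E₂₂}.
Since u, v, w are independent, the coefficients expressing y are uniquely determined by a linear system.
Row-reducing the augmented matrix gives the unique coefficients (c₁, c₂, c₃) = (2, 4, 1).

y = 2u + 4v + w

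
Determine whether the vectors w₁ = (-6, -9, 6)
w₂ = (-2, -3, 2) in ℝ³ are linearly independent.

Place the vectors as rows of a 2×3 matrix and reduce to echelon form.
The reduction yields 1 nonzero row, so the rank is 1.
Since rank 1 < 2, the set is linearly dependent.

linearly dependent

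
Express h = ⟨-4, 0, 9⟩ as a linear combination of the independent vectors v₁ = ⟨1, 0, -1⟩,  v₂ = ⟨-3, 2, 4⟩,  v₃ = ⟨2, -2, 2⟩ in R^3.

Since v₁, v₂, v₃ are independent, the coefficients expressing h are uniquely determined by a linear system.
The system has the unique solution (α₁, α₂, α₃) = (-3, 1, 1).

h = -3v₁ + v₂ + v₃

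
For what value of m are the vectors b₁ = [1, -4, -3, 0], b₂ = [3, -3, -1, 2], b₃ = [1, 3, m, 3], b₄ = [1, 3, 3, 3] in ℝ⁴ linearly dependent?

m = 3

The set is linearly dependent precisely when det[b₁; b₂; b₃; b₄] = 0.
The determinant works out to 13*m - 39.
This vanishes exactly when m = 3.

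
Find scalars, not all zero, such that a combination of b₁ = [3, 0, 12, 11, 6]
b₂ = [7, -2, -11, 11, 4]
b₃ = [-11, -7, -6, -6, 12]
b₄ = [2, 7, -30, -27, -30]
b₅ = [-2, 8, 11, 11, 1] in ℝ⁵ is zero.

3b₁ + b₃ + b₄ = 0

Row-reduce the matrix with b₁, b₂, b₃, b₄, b₅ as columns; the null space gives the coefficients.
One solution (up to scaling) is (3, 0, 1, 1, 0).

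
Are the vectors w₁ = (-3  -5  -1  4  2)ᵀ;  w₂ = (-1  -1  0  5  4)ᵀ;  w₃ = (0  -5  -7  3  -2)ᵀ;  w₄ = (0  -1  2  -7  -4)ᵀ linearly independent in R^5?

Place the vectors as rows of a 4×5 matrix and reduce to echelon form.
The reduction yields 4 nonzero rows, so the rank is 4.
Since rank = 4 (the number of vectors), the set is linearly independent.

linearly independent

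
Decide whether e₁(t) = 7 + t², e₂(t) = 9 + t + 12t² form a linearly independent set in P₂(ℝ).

linearly independent

Take coordinates with respect to the standard basis {1, t, t²}.
Row-reduce the matrix whose columns are e₁, e₂.
The reduction yields 2 nonzero rows, so the rank is 2.
Since rank = 2 (the number of vectors), the set is linearly independent.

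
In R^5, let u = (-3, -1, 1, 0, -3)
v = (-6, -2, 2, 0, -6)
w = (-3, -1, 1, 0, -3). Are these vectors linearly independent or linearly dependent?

Two of the vectors are equal, giving an immediate dependence.

linearly dependent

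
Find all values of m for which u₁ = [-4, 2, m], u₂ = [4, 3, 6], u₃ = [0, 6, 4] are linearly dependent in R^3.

The vectors are dependent exactly when the determinant of the matrix with rows u₁, u₂, u₃ vanishes.
Cofactor expansion gives det = 24*m + 64.
This vanishes exactly when m = -8/3.

m = -8/3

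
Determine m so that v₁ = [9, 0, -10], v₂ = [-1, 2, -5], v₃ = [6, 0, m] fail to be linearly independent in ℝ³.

m = -20/3

Place the vectors as rows of a 3×3 matrix; dependence ⇔ determinant zero.
Cofactor expansion gives det = 18*m + 120.
This vanishes exactly when m = -20/3.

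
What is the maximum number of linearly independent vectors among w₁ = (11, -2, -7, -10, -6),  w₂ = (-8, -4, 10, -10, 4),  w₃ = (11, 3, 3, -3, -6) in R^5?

3

Row-reduce the 3×5 matrix with these as rows.
The echelon form has 3 nonzero rows, so the rank is 3.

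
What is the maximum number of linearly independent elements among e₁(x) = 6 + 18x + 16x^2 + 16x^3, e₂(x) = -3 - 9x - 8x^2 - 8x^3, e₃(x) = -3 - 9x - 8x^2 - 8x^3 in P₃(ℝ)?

1

Represent each element by its coordinate vector in ℝ⁴.
Apply Gaussian elimination to the matrix whose rows are e₁, e₂, e₃.
Exactly 1 pivot survives; hence the rank is 1.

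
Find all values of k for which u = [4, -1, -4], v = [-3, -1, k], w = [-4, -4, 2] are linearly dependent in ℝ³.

k = 23/10

Dependence holds iff the 3×3 matrix [u v w] is singular.
Expanding, det = 20*k - 46.
This vanishes exactly when k = 23/10.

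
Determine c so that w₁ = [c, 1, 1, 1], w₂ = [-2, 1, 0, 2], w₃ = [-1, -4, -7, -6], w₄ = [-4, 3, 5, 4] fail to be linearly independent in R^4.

Dependence holds iff the 4×4 matrix [w₁ w₂ w₃ w₄] is singular.
The determinant works out to 4*c + 25.
Solving 4*c + 25 = 0 yields c = -25/4.

c = -25/4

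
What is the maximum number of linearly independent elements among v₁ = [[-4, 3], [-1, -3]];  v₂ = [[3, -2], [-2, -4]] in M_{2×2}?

2

Pass to coordinate vectors with respect to the basis {E₁₁, E₁₂, E₂₁, E₂₂}.
Row-reduce the 2×4 matrix with these as rows.
Exactly 2 pivots survive; hence the rank is 2.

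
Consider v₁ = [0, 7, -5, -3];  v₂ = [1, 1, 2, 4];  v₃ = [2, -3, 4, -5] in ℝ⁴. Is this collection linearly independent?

linearly independent

Place the vectors as rows of a 3×4 matrix and reduce to echelon form.
The reduction yields 3 nonzero rows, so the rank is 3.
Since rank = 3 (the number of vectors), the set is linearly independent.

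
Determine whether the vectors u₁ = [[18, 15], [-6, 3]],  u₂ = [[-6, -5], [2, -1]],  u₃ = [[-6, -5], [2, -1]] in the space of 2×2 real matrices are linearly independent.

Take coordinates with respect to the standard basis {E₁₁, E₁₂, E₂₁, E₂₂}.
Row-reduce the matrix whose columns are u₁, u₂, u₃.
The reduction yields 1 nonzero row, so the rank is 1.
Since rank 1 < 3, the set is linearly dependent.

linearly dependent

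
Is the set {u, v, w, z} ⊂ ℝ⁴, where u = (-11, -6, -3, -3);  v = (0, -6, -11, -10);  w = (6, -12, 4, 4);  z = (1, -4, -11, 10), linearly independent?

linearly independent

The matrix [u|v|w|z] has determinant 40072.
A nonzero determinant means the columns are linearly independent.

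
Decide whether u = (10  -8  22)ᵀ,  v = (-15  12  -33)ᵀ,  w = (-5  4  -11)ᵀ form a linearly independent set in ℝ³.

linearly dependent

The matrix [u|v|w] has determinant 0.
A zero determinant means the columns are linearly dependent.
Indeed 3u + 2v = 0.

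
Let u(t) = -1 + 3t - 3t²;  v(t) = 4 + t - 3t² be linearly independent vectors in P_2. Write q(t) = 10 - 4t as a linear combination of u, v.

q = -2u + 2v

Take coordinate vectors relative to {1, t, t²}.
Since u, v are independent, the coefficients expressing q are uniquely determined by a linear system.
Row-reducing the augmented matrix gives the unique coefficients (c₁, c₂) = (-2, 2).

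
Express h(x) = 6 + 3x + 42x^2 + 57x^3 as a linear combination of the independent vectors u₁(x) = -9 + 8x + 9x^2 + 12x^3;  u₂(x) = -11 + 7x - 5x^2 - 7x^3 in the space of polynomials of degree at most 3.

h = 3u₁ - 3u₂

Identify each element with its coordinate vector in ℝ⁴ via {1, x, …, x^3}.
Solve the system with u₁, u₂ as columns and h as the right-hand side.
Row-reducing the augmented matrix gives the unique coefficients (c₁, c₂) = (3, -3).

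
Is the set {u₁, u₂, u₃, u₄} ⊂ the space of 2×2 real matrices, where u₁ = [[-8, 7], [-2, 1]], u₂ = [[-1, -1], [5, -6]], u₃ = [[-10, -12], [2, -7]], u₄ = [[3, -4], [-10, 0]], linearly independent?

Take coordinates with respect to the standard basis {E₁₁, E₁₂, E₂₁, E₂₂}.
Form the 4×4 matrix with these as columns; its determinant is 9125.
A nonzero determinant means the columns are linearly independent.

linearly independent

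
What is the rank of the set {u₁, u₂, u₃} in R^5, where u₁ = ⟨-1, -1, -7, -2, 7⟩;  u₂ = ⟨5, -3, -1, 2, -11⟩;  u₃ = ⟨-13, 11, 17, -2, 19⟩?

Form the matrix with u₁, u₂, u₃ as columns and reduce.
Reduction leaves 2 leading entries, giving rank 2.

2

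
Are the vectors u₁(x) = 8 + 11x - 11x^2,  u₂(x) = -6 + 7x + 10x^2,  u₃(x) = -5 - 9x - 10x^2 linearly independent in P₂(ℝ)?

linearly independent

Write each element as a coordinate vector in ℝ³ using {1, x, x^2}.
Form the 3×3 matrix with these as columns; its determinant is -2029.
A nonzero determinant means the columns are linearly independent.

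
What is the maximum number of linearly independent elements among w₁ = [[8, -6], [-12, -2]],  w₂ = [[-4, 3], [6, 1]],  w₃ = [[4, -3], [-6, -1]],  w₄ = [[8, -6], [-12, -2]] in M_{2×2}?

Use coordinates relative to {E₁₁, E₁₂, E₂₁, E₂₂}.
Apply Gaussian elimination to the matrix whose rows are w₁, w₂, w₃, w₄.
Exactly 1 pivot survives; hence the rank is 1.

1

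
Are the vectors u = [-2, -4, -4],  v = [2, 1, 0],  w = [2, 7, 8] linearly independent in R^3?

Row-reduce the matrix whose columns are u, v, w.
The reduction yields 2 nonzero rows, so the rank is 2.
Since rank 2 < 3, the set is linearly dependent.
Indeed 2u + v + w = 0.

linearly dependent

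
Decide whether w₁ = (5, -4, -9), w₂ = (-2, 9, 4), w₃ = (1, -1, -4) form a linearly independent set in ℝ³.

Form the 3×3 matrix with these as columns; its determinant is -81.
A nonzero determinant means the columns are linearly independent.

linearly independent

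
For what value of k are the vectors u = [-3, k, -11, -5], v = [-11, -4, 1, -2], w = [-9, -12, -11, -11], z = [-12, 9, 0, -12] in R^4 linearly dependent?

k = -33/2

The vectors are dependent exactly when the determinant of the matrix with rows u, v, w, z vanishes.
Expanding, det = 1164*k + 19206.
Solving 1164*k + 19206 = 0 yields k = -33/2.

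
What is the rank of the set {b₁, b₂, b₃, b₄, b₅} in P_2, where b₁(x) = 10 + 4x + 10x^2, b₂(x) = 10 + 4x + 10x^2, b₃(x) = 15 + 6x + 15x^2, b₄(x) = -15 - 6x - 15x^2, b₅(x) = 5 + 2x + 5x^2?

rank 1

Use coordinates relative to {1, x, x^2}.
Form the matrix with b₁, b₂, b₃, b₄, b₅ as columns and reduce.
The echelon form has 1 nonzero row, so the rank is 1.
(With 5 elements in a 3-dimensional space the rank is at most 3.)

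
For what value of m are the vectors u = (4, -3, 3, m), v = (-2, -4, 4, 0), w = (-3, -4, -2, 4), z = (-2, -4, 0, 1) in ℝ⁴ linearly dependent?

Dependence holds iff the 4×4 matrix [u v w z] is singular.
Cofactor expansion gives det = -16*m - 220.
Solving -16*m - 220 = 0 yields m = -55/4.

m = -55/4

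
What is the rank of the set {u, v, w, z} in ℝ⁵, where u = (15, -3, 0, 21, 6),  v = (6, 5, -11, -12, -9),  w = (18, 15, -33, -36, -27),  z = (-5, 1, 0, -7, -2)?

Put the 5×4 matrix [u|v|w|z] into echelon form.
The echelon form has 2 nonzero rows, so the rank is 2.

2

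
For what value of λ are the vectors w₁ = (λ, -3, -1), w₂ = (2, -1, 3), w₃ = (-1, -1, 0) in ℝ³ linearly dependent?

The vectors are dependent exactly when the determinant of the matrix with rows w₁, w₂, w₃ vanishes.
Expanding, det = 3*λ + 12.
Setting this to zero gives λ = -4.

λ = -4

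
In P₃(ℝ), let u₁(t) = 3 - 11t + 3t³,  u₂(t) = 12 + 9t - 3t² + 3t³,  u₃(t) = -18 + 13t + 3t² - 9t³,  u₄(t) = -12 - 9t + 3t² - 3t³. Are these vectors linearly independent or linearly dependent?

Take coordinates with respect to the standard basis {1, t, …, t³}.
Row-reduce the matrix whose columns are u₁, u₂, u₃, u₄.
The reduction yields 2 nonzero rows, so the rank is 2.
Since rank 2 < 4, the set is linearly dependent.

linearly dependent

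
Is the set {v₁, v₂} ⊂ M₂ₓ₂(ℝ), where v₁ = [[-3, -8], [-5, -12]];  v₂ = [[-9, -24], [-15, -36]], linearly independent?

Take coordinates with respect to the standard basis {E₁₁, E₁₂, E₂₁, E₂₂}.
Row-reduce the matrix whose columns are v₁, v₂.
The reduction yields 1 nonzero row, so the rank is 1.
Since rank 1 < 2, the set is linearly dependent.
Indeed 3v₁ - v₂ = 0.

linearly dependent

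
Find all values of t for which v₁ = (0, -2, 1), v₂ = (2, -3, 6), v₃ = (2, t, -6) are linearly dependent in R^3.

t = 21

The set is linearly dependent precisely when det[v₁; v₂; v₃] = 0.
The determinant works out to 2*t - 42.
Solving 2*t - 42 = 0 yields t = 21.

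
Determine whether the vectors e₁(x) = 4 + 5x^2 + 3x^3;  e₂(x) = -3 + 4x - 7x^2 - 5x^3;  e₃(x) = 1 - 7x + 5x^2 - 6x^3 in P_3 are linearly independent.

Write each element as a coordinate vector in ℝ⁴ using {1, x, …, x^3}.
Row-reduce the matrix whose columns are e₁, e₂, e₃.
The reduction yields 3 nonzero rows, so the rank is 3.
Since rank = 3 (the number of vectors), the set is linearly independent.

linearly independent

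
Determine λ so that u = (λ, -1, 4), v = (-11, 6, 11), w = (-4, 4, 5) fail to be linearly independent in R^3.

The vectors are dependent exactly when the determinant of the matrix with rows u, v, w vanishes.
Expanding, det = -14*λ - 91.
Setting this to zero gives λ = -13/2.

λ = -13/2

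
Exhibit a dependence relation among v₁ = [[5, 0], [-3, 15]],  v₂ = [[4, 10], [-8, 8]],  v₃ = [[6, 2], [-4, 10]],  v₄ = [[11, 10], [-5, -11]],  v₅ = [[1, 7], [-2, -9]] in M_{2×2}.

Write each element as a vector in ℝ⁴ using {E₁₁, E₁₂, E₂₁, E₂₂}.
Write the vectors as columns of a matrix and find a nonzero vector in its null space.
The free variable yields coefficients (1, 1, -3, 1, -2) (any nonzero multiple also works).

v₁ + v₂ - 3v₃ + v₄ - 2v₅ = 0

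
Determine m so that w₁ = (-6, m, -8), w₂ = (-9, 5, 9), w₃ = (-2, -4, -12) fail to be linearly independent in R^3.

Place the vectors as rows of a 3×3 matrix; dependence ⇔ determinant zero.
Cofactor expansion gives det = -126*m - 224.
This vanishes exactly when m = -16/9.

m = -16/9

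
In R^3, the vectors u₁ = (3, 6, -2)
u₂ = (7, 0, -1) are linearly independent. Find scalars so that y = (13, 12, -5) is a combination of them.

y = 2u₁ + u₂

Since u₁, u₂ are independent, the coefficients expressing y are uniquely determined by a linear system.
Back-substitution yields (α₁, α₂) = (2, 1).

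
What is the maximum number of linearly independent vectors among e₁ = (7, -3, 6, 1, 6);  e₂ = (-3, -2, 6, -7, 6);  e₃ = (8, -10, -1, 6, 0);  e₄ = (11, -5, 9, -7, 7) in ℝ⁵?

Apply Gaussian elimination to the matrix whose rows are e₁, e₂, e₃, e₄.
Reduction leaves 4 leading entries, giving rank 4.

4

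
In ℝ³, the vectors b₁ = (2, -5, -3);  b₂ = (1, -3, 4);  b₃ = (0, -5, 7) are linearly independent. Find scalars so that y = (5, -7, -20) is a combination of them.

Set up the augmented matrix [b₁ | b₂ | b₃ | y] and row-reduce.
The system has the unique solution (a₁, a₂, a₃) = (3, -1, -1).

y = 3b₁ - b₂ - b₃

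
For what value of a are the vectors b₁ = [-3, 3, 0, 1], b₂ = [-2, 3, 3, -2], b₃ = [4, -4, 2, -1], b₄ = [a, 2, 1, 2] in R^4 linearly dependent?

a = -7/3

Place the vectors as rows of a 4×4 matrix; dependence ⇔ determinant zero.
Expanding, det = -21*a - 49.
Solving -21*a - 49 = 0 yields a = -7/3.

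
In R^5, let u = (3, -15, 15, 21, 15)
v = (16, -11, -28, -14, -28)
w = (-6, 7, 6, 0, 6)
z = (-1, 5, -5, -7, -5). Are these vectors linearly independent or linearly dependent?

linearly dependent

Row-reduce the matrix whose columns are u, v, w, z.
The reduction yields 2 nonzero rows, so the rank is 2.
Since rank 2 < 4, the set is linearly dependent.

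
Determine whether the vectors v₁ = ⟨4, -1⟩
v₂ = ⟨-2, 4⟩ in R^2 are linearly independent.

Place the vectors as rows of a 2×2 matrix and reduce to echelon form.
The reduction yields 2 nonzero rows, so the rank is 2.
Since rank = 2 (the number of vectors), the set is linearly independent.

linearly independent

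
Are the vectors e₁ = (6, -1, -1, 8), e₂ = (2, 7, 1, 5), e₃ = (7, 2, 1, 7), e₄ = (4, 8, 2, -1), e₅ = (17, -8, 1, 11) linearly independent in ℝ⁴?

There are 5 vectors in a 4-dimensional space, so they cannot be linearly independent.

linearly dependent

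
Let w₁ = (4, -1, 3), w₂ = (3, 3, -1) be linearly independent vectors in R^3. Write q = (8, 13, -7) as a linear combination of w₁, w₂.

q = -w₁ + 4w₂

Since w₁, w₂ are independent, the coefficients expressing q are uniquely determined by a linear system.
The system has the unique solution (α₁, α₂) = (-1, 4).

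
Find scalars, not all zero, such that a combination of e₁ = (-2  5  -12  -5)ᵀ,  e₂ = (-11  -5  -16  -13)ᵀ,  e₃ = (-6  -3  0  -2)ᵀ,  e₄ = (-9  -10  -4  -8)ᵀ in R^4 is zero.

e₁ - e₂ + e₄ = 0

Set up α₁e₁ + … + α₄e₄ = 0 and solve the homogeneous system.
One solution (up to scaling) is (1, -1, 0, 1).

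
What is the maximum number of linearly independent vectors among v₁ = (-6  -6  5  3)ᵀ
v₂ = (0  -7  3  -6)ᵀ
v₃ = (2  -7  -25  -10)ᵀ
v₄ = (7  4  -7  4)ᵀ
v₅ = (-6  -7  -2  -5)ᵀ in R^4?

4

Apply Gaussian elimination to the matrix whose rows are v₁, v₂, v₃, v₄, v₅.
The echelon form has 4 nonzero rows, so the rank is 4.
(With 5 elements in a 4-dimensional space the rank is at most 4.)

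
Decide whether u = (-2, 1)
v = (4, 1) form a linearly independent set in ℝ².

The matrix [u|v] has determinant -6.
A nonzero determinant means the columns are linearly independent.

linearly independent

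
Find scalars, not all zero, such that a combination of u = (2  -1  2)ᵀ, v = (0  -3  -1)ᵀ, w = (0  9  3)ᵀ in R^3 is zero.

3v + w = 0

Row-reduce the matrix with u, v, w as columns; the null space gives the coefficients.
A generator of the null space is (0, 3, 1).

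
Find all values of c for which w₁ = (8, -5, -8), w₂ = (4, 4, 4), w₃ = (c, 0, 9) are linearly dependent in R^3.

Place the vectors as rows of a 3×3 matrix; dependence ⇔ determinant zero.
Expanding, det = 12*c + 468.
Setting this to zero gives c = -39.

c = -39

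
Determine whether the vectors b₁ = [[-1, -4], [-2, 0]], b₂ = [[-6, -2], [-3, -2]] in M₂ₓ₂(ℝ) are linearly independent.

linearly independent

Write each element as a coordinate vector in ℝ⁴ using {E₁₁, E₁₂, E₂₁, E₂₂}.
Place the vectors as rows of a 2×4 matrix and reduce to echelon form.
The reduction yields 2 nonzero rows, so the rank is 2.
Since rank = 2 (the number of vectors), the set is linearly independent.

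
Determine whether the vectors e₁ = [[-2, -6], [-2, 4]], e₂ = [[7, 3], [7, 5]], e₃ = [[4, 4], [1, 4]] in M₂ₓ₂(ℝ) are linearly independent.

linearly independent

Take coordinates with respect to the standard basis {E₁₁, E₁₂, E₂₁, E₂₂}.
Row-reduce the matrix whose columns are e₁, e₂, e₃.
The reduction yields 3 nonzero rows, so the rank is 3.
Since rank = 3 (the number of vectors), the set is linearly independent.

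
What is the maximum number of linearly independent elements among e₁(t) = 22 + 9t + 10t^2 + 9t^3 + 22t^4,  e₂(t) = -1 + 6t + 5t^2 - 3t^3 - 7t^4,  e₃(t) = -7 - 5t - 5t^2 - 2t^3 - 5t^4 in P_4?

Pass to coordinate vectors with respect to the basis {1, t, …, t^4}.
Form the matrix with e₁, e₂, e₃ as columns and reduce.
Exactly 2 pivots survive; hence the rank is 2.

2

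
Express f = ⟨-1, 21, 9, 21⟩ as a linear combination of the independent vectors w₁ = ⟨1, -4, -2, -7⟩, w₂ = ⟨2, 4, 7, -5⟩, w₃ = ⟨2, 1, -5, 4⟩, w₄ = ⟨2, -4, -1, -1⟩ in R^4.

Solve the system with w₁, w₂, w₃, w₄ as columns and f as the right-hand side.
Row-reducing the augmented matrix gives the unique coefficients (a₁, …, a₄) = (-3, 1, 1, -1).

f = -3w₁ + w₂ + w₃ - w₄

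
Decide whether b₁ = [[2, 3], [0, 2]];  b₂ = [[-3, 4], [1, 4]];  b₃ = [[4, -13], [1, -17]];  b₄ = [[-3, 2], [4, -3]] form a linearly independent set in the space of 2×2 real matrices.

Write each element as a coordinate vector in ℝ⁴ using {E₁₁, E₁₂, E₂₁, E₂₂}.
Form the 4×4 matrix with these as columns; its determinant is 0.
A zero determinant means the columns are linearly dependent.

linearly dependent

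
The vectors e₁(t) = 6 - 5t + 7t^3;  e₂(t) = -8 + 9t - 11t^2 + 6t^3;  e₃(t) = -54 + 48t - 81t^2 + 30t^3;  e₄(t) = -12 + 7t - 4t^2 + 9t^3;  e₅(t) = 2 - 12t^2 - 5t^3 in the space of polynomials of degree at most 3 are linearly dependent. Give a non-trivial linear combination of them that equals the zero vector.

3e₂ - e₃ + 3e₄ + 3e₅ = 0

Pass to coordinate vectors relative to the basis {1, t, …, t^3}.
Write the vectors as columns of a matrix and find a nonzero vector in its null space.
A generator of the null space is (0, 3, -1, 3, 3).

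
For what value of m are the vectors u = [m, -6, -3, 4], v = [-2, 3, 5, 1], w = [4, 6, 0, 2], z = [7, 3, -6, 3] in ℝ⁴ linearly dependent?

The vectors are dependent exactly when the determinant of the matrix with rows u, v, w, z vanishes.
Expanding, det = -60*m - 60.
This vanishes exactly when m = -1.

m = -1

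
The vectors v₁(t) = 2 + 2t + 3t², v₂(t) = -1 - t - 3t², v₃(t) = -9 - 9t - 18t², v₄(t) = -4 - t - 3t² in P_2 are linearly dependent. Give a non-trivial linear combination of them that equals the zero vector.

Take coordinates with respect to {1, t, t²}.
Set up α₁v₁ + … + α₄v₄ = 0 and solve the homogeneous system.
The free variable yields coefficients (3, -3, 1, 0) (any nonzero multiple also works).

3v₁ - 3v₂ + v₃ = 0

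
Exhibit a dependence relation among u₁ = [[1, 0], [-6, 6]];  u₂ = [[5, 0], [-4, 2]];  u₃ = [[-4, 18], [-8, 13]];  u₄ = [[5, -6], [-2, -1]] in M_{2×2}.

u₁ + 2u₂ - u₃ - 3u₄ = 0

Pass to coordinate vectors relative to the basis {E₁₁, E₁₂, E₂₁, E₂₂}.
Row-reduce the matrix with u₁, u₂, u₃, u₄ as columns; the null space gives the coefficients.
The free variable yields coefficients (1, 2, -1, -3) (any nonzero multiple also works).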